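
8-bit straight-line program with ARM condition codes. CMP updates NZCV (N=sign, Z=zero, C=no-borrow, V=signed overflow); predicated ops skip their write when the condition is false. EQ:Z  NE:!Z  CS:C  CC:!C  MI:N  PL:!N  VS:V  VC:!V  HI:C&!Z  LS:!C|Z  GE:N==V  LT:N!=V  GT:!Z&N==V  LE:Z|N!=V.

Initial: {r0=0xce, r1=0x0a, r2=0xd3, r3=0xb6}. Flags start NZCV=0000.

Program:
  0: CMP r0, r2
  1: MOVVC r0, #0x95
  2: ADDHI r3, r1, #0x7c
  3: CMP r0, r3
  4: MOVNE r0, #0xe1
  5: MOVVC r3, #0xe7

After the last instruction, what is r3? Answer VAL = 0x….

0: ✓ CMP  NZCV=1000
1: ✓ MOVVC  r0←0x95
2: · ADDHI
3: ✓ CMP  NZCV=1000
4: ✓ MOVNE  r0←0xe1
5: ✓ MOVVC  r3←0xe7

VAL = 0xe7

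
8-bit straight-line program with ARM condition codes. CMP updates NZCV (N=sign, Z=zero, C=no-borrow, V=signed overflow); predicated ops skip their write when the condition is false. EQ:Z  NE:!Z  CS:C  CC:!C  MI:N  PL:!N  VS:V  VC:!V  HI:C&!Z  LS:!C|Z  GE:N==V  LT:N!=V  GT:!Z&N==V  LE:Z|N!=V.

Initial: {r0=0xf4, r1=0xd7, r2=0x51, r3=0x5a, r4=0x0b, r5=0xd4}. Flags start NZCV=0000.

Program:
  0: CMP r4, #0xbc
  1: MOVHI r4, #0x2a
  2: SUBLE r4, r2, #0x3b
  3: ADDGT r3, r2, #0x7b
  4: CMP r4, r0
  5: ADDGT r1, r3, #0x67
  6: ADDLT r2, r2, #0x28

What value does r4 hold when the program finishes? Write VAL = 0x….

VAL = 0x0b

0: ✓ CMP  NZCV=0000
1: · MOVHI
2: · SUBLE
3: ✓ ADDGT  r3←0xcc
4: ✓ CMP  NZCV=0000
5: ✓ ADDGT  r1←0x33
6: · ADDLT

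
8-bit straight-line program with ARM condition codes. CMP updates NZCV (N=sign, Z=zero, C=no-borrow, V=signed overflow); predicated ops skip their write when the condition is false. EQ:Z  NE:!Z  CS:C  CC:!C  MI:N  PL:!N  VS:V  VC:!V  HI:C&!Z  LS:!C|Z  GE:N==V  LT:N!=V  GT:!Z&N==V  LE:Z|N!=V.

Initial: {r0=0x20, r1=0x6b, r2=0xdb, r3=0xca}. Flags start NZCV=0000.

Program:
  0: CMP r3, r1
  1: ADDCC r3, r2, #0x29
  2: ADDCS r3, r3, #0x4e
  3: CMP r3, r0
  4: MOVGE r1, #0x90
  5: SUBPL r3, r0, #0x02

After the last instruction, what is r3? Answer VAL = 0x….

[0] flags=0011 → (cmp)
[1] flags=0011 CC?F → skip
[2] flags=0011 CS?T → r3=0x18
[3] flags=1000 → (cmp)
[4] flags=1000 GE?F → skip
[5] flags=1000 PL?F → skip

VAL = 0x18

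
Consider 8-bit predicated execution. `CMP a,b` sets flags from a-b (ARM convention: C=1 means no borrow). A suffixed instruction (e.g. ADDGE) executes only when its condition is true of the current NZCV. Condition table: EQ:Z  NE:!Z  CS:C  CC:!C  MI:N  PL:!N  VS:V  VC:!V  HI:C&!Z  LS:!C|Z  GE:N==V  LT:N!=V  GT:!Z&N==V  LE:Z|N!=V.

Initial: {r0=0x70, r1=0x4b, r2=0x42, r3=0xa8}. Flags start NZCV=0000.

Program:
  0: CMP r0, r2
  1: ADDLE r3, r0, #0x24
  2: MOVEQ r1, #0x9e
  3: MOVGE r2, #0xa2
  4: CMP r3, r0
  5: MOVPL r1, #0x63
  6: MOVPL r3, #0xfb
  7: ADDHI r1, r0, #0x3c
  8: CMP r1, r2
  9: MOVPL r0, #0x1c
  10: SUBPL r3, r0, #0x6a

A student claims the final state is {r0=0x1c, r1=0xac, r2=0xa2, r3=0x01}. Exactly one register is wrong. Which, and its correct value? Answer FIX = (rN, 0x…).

FIX = (r3, 0xb2)

[0] flags=0010 → (cmp)
[1] flags=0010 LE?F → skip
[2] flags=0010 EQ?F → skip
[3] flags=0010 GE?T → r2=0xa2
[4] flags=0011 → (cmp)
[5] flags=0011 PL?T → r1=0x63
[6] flags=0011 PL?T → r3=0xfb
[7] flags=0011 HI?T → r1=0xac
[8] flags=0010 → (cmp)
[9] flags=0010 PL?T → r0=0x1c
[10] flags=0010 PL?T → r3=0xb2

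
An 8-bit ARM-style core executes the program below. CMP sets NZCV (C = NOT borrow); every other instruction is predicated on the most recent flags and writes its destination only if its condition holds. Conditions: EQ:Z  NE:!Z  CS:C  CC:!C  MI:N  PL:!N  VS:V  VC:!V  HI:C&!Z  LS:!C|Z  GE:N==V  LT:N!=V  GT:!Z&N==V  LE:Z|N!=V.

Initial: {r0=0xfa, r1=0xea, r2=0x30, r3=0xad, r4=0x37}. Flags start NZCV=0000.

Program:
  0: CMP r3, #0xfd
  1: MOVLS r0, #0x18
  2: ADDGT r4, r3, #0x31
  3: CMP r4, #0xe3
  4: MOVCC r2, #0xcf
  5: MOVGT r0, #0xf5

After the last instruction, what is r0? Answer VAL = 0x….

VAL = 0xf5

0: ✓ CMP  NZCV=1000
1: ✓ MOVLS  r0←0x18
2: · ADDGT
3: ✓ CMP  NZCV=0000
4: ✓ MOVCC  r2←0xcf
5: ✓ MOVGT  r0←0xf5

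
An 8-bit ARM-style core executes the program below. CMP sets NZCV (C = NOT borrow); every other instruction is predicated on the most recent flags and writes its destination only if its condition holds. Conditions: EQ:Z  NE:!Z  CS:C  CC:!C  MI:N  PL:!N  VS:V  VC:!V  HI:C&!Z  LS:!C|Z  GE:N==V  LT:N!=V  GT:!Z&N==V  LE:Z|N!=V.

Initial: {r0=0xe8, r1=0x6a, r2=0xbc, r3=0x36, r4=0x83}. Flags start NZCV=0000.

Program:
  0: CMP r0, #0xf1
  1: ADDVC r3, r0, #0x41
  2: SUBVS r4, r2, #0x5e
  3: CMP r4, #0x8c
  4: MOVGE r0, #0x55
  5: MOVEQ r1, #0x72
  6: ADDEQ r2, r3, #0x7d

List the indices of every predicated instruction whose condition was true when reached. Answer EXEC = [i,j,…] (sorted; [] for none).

0: ✓ CMP  NZCV=1000
1: ✓ ADDVC  r3←0x29
2: · SUBVS
3: ✓ CMP  NZCV=1000
4: · MOVGE
5: · MOVEQ
6: · ADDEQ

EXEC = [1]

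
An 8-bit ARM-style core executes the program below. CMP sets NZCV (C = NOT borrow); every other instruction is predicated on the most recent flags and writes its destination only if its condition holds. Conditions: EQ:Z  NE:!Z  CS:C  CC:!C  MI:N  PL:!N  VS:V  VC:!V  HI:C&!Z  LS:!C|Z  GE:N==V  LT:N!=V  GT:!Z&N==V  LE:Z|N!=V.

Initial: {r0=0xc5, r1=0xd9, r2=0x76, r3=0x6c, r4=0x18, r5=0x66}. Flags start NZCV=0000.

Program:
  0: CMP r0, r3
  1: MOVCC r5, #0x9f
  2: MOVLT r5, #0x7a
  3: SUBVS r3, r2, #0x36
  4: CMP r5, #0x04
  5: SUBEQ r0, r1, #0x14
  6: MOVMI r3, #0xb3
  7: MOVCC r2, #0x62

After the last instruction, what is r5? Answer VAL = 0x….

0: ✓ CMP  NZCV=0011
1: · MOVCC
2: ✓ MOVLT  r5←0x7a
3: ✓ SUBVS  r3←0x40
4: ✓ CMP  NZCV=0010
5: · SUBEQ
6: · MOVMI
7: · MOVCC

VAL = 0x7a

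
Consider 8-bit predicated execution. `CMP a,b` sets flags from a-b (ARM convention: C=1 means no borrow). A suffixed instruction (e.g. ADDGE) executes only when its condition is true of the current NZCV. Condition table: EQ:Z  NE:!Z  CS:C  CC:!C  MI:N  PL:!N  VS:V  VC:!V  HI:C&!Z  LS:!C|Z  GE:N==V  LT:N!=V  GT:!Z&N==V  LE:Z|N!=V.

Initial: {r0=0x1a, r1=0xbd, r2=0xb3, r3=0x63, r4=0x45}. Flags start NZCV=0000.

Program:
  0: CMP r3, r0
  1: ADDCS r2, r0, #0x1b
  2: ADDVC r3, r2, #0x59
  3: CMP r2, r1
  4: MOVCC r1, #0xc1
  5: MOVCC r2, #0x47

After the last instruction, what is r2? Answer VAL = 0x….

[0] flags=0010 → (cmp)
[1] flags=0010 CS?T → r2=0x35
[2] flags=0010 VC?T → r3=0x8e
[3] flags=0000 → (cmp)
[4] flags=0000 CC?T → r1=0xc1
[5] flags=0000 CC?T → r2=0x47

VAL = 0x47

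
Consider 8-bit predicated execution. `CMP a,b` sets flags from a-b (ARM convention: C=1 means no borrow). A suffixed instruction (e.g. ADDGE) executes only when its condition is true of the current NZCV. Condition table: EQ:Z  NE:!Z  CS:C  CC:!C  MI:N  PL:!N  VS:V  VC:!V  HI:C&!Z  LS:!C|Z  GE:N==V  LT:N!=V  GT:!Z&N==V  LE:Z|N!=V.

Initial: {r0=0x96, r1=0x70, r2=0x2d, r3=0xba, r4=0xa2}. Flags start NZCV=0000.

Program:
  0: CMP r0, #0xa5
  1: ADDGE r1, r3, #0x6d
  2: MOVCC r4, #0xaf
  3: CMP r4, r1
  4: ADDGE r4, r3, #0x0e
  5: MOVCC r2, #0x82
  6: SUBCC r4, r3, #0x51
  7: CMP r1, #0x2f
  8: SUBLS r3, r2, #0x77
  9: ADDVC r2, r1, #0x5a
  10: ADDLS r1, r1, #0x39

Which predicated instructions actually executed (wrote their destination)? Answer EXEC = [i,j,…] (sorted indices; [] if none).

EXEC = [2,9]

0: ✓ CMP  NZCV=1000
1: · ADDGE
2: ✓ MOVCC  r4←0xaf
3: ✓ CMP  NZCV=0011
4: · ADDGE
5: · MOVCC
6: · SUBCC
7: ✓ CMP  NZCV=0010
8: · SUBLS
9: ✓ ADDVC  r2←0xca
10: · ADDLS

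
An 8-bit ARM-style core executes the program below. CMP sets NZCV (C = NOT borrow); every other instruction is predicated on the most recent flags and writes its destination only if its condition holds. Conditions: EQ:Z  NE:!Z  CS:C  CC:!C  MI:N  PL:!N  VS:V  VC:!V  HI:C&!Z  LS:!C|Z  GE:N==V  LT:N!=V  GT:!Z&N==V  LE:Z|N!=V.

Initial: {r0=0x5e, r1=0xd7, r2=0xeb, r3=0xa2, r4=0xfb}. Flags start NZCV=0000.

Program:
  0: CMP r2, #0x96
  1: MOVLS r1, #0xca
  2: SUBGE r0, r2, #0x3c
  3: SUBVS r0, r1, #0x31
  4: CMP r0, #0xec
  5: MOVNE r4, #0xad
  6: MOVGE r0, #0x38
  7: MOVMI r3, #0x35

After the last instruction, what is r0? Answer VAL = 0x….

0: ✓ CMP  NZCV=0010
1: · MOVLS
2: ✓ SUBGE  r0←0xaf
3: · SUBVS
4: ✓ CMP  NZCV=1000
5: ✓ MOVNE  r4←0xad
6: · MOVGE
7: ✓ MOVMI  r3←0x35

VAL = 0xaf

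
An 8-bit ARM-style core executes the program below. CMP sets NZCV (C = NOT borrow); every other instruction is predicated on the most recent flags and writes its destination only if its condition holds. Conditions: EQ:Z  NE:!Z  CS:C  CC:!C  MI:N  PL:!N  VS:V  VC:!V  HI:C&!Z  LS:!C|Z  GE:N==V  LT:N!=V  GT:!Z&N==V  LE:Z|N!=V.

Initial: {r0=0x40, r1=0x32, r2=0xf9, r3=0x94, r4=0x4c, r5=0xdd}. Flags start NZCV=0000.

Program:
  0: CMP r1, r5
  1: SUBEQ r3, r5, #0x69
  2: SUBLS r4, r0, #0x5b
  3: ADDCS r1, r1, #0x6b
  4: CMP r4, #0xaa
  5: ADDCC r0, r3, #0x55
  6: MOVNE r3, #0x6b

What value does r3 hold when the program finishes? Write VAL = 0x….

VAL = 0x6b

[0] flags=0000 → (cmp)
[1] flags=0000 EQ?F → skip
[2] flags=0000 LS?T → r4=0xe5
[3] flags=0000 CS?F → skip
[4] flags=0010 → (cmp)
[5] flags=0010 CC?F → skip
[6] flags=0010 NE?T → r3=0x6b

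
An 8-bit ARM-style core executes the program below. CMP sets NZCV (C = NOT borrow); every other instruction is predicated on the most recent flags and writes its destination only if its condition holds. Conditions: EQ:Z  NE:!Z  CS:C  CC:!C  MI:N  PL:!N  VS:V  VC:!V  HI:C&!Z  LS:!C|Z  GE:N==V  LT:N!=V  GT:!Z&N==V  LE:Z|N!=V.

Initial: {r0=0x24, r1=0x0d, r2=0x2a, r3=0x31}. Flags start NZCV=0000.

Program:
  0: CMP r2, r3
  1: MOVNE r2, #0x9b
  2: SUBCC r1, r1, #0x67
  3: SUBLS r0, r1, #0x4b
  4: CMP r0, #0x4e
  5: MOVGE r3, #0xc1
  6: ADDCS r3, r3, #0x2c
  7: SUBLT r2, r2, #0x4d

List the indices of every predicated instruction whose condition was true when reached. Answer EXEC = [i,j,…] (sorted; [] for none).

EXEC = [1,2,3,5,6]

0: ✓ CMP  NZCV=1000
1: ✓ MOVNE  r2←0x9b
2: ✓ SUBCC  r1←0xa6
3: ✓ SUBLS  r0←0x5b
4: ✓ CMP  NZCV=0010
5: ✓ MOVGE  r3←0xc1
6: ✓ ADDCS  r3←0xed
7: · SUBLT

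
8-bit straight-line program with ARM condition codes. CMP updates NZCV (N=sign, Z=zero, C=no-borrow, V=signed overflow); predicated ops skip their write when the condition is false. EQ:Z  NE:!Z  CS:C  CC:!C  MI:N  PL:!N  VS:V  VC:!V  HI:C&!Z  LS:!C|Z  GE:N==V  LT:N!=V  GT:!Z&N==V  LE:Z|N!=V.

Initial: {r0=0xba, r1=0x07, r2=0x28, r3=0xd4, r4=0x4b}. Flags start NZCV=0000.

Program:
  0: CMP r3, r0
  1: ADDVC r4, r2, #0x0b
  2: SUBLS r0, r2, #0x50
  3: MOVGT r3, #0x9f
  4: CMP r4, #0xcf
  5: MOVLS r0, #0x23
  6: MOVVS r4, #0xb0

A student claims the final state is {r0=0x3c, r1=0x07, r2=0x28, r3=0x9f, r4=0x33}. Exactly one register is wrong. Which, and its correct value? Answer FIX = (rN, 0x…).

FIX = (r0, 0x23)

0: ✓ CMP  NZCV=0010
1: ✓ ADDVC  r4←0x33
2: · SUBLS
3: ✓ MOVGT  r3←0x9f
4: ✓ CMP  NZCV=0000
5: ✓ MOVLS  r0←0x23
6: · MOVVS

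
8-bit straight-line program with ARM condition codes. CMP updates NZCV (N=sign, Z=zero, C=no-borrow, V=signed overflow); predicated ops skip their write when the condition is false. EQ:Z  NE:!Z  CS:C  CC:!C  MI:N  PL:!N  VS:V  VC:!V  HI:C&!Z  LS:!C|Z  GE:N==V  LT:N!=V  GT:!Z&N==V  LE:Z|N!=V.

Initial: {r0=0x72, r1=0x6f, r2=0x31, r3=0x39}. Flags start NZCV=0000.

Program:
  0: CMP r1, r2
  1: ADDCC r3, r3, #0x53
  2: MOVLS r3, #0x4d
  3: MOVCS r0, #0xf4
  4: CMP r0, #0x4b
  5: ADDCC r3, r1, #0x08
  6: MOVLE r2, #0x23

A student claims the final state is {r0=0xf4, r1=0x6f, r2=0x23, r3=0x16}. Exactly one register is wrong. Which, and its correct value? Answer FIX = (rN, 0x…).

FIX = (r3, 0x39)

[0] flags=0010 → (cmp)
[1] flags=0010 CC?F → skip
[2] flags=0010 LS?F → skip
[3] flags=0010 CS?T → r0=0xf4
[4] flags=1010 → (cmp)
[5] flags=1010 CC?F → skip
[6] flags=1010 LE?T → r2=0x23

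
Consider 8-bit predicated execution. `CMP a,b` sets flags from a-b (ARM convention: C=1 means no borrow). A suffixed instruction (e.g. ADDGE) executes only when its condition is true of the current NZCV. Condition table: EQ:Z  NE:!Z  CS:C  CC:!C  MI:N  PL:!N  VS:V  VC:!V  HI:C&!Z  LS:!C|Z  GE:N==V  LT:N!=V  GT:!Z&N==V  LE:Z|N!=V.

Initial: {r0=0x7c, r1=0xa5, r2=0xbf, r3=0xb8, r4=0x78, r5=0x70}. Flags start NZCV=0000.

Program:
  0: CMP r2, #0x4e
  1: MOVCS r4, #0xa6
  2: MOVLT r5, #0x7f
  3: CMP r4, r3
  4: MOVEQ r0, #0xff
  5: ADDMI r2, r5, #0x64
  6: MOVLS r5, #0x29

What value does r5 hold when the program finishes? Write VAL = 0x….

[0] flags=0011 → (cmp)
[1] flags=0011 CS?T → r4=0xa6
[2] flags=0011 LT?T → r5=0x7f
[3] flags=1000 → (cmp)
[4] flags=1000 EQ?F → skip
[5] flags=1000 MI?T → r2=0xe3
[6] flags=1000 LS?T → r5=0x29

VAL = 0x29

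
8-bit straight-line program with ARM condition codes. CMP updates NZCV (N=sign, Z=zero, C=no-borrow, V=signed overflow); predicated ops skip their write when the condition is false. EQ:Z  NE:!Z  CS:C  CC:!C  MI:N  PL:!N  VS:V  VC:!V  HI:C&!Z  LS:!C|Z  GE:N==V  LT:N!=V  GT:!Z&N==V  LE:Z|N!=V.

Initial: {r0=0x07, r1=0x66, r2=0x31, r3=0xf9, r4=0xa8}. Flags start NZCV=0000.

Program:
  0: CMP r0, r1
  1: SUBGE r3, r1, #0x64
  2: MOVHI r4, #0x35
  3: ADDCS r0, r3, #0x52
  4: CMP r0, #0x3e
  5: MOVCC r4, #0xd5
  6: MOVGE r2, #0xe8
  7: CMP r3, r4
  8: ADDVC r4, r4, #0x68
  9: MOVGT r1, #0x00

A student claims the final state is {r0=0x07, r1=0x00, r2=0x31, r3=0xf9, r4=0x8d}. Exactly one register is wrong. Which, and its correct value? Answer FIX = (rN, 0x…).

FIX = (r4, 0x3d)

[0] flags=1000 → (cmp)
[1] flags=1000 GE?F → skip
[2] flags=1000 HI?F → skip
[3] flags=1000 CS?F → skip
[4] flags=1000 → (cmp)
[5] flags=1000 CC?T → r4=0xd5
[6] flags=1000 GE?F → skip
[7] flags=0010 → (cmp)
[8] flags=0010 VC?T → r4=0x3d
[9] flags=0010 GT?T → r1=0x00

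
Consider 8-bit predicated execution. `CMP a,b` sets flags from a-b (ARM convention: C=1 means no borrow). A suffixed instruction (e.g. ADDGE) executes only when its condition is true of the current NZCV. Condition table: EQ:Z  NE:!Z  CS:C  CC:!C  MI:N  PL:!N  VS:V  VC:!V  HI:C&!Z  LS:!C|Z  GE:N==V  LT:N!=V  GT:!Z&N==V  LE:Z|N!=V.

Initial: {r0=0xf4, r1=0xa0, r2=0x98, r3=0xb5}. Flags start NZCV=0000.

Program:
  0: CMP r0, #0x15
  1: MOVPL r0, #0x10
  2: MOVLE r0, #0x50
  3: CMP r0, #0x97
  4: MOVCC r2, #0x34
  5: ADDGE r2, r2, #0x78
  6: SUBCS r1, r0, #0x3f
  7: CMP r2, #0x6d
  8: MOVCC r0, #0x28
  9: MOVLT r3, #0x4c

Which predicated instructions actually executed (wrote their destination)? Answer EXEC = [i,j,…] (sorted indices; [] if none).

EXEC = [2,4,5,9]

0: ✓ CMP  NZCV=1010
1: · MOVPL
2: ✓ MOVLE  r0←0x50
3: ✓ CMP  NZCV=1001
4: ✓ MOVCC  r2←0x34
5: ✓ ADDGE  r2←0xac
6: · SUBCS
7: ✓ CMP  NZCV=0011
8: · MOVCC
9: ✓ MOVLT  r3←0x4c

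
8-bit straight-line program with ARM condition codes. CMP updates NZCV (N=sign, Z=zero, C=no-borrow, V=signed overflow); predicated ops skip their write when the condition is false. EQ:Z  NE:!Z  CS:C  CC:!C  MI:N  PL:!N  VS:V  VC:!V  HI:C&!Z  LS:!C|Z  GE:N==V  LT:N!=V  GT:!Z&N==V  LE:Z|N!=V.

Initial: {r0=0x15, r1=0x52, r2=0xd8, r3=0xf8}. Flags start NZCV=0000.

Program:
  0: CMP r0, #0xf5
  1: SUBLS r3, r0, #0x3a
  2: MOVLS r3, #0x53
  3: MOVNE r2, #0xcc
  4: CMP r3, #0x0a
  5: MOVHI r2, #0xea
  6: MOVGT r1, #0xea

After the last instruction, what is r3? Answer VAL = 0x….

VAL = 0x53

[0] flags=0000 → (cmp)
[1] flags=0000 LS?T → r3=0xdb
[2] flags=0000 LS?T → r3=0x53
[3] flags=0000 NE?T → r2=0xcc
[4] flags=0010 → (cmp)
[5] flags=0010 HI?T → r2=0xea
[6] flags=0010 GT?T → r1=0xea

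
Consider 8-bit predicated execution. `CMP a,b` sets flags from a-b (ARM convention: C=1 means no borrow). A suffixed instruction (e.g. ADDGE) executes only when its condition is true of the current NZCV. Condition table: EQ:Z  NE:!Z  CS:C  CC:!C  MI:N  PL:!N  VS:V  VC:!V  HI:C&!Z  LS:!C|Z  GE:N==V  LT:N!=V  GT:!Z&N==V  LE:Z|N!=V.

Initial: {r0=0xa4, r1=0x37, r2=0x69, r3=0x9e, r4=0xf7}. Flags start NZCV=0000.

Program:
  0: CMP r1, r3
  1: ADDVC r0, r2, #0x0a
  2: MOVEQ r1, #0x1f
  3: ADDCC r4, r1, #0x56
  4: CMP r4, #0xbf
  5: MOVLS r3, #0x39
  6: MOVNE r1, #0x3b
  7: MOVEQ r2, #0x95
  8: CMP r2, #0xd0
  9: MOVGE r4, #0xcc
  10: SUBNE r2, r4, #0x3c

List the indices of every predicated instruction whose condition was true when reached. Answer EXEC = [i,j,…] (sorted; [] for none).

EXEC = [3,5,6,9,10]

[0] flags=1001 → (cmp)
[1] flags=1001 VC?F → skip
[2] flags=1001 EQ?F → skip
[3] flags=1001 CC?T → r4=0x8d
[4] flags=1000 → (cmp)
[5] flags=1000 LS?T → r3=0x39
[6] flags=1000 NE?T → r1=0x3b
[7] flags=1000 EQ?F → skip
[8] flags=1001 → (cmp)
[9] flags=1001 GE?T → r4=0xcc
[10] flags=1001 NE?T → r2=0x90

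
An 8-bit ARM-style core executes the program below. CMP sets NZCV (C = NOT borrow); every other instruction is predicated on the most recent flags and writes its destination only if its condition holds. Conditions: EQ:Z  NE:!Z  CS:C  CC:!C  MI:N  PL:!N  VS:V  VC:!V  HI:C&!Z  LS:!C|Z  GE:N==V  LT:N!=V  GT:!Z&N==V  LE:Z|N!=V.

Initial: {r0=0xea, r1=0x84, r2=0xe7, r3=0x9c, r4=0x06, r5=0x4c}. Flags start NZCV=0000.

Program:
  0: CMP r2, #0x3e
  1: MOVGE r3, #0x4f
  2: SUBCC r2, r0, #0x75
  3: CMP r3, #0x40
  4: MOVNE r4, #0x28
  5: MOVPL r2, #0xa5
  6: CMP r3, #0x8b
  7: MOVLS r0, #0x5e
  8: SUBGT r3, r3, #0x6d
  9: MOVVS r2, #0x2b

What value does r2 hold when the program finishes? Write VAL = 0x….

VAL = 0xa5

0: ✓ CMP  NZCV=1010
1: · MOVGE
2: · SUBCC
3: ✓ CMP  NZCV=0011
4: ✓ MOVNE  r4←0x28
5: ✓ MOVPL  r2←0xa5
6: ✓ CMP  NZCV=0010
7: · MOVLS
8: ✓ SUBGT  r3←0x2f
9: · MOVVS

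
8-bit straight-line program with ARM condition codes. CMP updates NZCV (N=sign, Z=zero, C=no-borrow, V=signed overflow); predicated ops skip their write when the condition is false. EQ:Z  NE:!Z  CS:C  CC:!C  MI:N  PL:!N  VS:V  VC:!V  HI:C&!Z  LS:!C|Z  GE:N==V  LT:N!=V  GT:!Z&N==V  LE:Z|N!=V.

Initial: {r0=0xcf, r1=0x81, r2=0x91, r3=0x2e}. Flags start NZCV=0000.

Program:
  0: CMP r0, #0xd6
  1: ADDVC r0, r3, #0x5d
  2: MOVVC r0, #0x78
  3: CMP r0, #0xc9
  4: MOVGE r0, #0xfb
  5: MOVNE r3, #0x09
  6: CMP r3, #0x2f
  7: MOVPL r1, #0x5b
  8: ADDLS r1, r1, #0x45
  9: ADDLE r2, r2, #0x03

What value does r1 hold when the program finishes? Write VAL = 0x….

0: ✓ CMP  NZCV=1000
1: ✓ ADDVC  r0←0x8b
2: ✓ MOVVC  r0←0x78
3: ✓ CMP  NZCV=1001
4: ✓ MOVGE  r0←0xfb
5: ✓ MOVNE  r3←0x09
6: ✓ CMP  NZCV=1000
7: · MOVPL
8: ✓ ADDLS  r1←0xc6
9: ✓ ADDLE  r2←0x94

VAL = 0xc6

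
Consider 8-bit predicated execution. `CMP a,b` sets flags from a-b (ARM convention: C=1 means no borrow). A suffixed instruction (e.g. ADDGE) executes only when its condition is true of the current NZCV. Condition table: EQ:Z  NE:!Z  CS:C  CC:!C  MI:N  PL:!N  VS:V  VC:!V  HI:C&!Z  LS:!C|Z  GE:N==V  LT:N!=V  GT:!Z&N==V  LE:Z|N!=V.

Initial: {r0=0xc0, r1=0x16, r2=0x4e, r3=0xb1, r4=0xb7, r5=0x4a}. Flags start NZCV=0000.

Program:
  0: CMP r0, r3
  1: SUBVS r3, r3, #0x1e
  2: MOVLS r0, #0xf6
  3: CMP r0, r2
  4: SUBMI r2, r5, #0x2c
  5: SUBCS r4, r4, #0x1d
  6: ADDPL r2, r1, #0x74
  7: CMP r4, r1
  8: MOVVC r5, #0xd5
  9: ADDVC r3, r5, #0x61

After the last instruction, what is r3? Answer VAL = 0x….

0: ✓ CMP  NZCV=0010
1: · SUBVS
2: · MOVLS
3: ✓ CMP  NZCV=0011
4: · SUBMI
5: ✓ SUBCS  r4←0x9a
6: ✓ ADDPL  r2←0x8a
7: ✓ CMP  NZCV=1010
8: ✓ MOVVC  r5←0xd5
9: ✓ ADDVC  r3←0x36

VAL = 0x36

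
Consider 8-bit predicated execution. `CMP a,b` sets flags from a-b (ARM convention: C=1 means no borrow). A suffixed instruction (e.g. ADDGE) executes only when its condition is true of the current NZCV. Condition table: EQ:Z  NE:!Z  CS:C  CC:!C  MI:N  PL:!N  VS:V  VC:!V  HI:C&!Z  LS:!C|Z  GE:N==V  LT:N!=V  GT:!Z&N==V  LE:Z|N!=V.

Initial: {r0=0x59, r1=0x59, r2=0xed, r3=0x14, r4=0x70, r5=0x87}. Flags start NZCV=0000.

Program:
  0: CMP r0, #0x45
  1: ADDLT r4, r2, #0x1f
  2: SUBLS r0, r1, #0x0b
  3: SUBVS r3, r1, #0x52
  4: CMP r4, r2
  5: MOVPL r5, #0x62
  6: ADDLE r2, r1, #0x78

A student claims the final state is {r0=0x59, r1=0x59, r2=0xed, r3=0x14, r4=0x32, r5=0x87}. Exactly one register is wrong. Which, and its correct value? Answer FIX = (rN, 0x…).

FIX = (r4, 0x70)

[0] flags=0010 → (cmp)
[1] flags=0010 LT?F → skip
[2] flags=0010 LS?F → skip
[3] flags=0010 VS?F → skip
[4] flags=1001 → (cmp)
[5] flags=1001 PL?F → skip
[6] flags=1001 LE?F → skip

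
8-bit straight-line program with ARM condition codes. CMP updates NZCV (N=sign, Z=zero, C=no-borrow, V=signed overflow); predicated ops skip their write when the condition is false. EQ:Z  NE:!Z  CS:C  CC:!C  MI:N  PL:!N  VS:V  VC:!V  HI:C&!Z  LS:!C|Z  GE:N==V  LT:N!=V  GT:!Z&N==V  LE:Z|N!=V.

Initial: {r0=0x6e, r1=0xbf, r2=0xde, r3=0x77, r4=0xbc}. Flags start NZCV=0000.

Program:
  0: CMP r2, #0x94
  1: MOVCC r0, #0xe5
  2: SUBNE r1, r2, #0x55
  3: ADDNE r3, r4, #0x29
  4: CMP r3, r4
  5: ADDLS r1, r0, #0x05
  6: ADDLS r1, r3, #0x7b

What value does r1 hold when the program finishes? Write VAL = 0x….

0: ✓ CMP  NZCV=0010
1: · MOVCC
2: ✓ SUBNE  r1←0x89
3: ✓ ADDNE  r3←0xe5
4: ✓ CMP  NZCV=0010
5: · ADDLS
6: · ADDLS

VAL = 0x89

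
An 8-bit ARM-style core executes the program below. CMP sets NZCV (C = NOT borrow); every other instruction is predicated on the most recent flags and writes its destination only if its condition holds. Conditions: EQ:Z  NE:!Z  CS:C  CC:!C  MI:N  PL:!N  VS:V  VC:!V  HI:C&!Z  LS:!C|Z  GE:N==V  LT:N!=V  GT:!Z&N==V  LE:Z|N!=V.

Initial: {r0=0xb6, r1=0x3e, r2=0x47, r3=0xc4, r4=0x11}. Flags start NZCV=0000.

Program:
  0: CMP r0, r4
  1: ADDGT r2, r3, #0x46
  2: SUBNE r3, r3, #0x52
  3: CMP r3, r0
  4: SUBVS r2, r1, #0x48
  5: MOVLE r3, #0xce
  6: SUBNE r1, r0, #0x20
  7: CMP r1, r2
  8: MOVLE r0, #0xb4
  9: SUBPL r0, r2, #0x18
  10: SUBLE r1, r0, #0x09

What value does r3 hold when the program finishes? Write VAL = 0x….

VAL = 0x72

0: ✓ CMP  NZCV=1010
1: · ADDGT
2: ✓ SUBNE  r3←0x72
3: ✓ CMP  NZCV=1001
4: ✓ SUBVS  r2←0xf6
5: · MOVLE
6: ✓ SUBNE  r1←0x96
7: ✓ CMP  NZCV=1000
8: ✓ MOVLE  r0←0xb4
9: · SUBPL
10: ✓ SUBLE  r1←0xab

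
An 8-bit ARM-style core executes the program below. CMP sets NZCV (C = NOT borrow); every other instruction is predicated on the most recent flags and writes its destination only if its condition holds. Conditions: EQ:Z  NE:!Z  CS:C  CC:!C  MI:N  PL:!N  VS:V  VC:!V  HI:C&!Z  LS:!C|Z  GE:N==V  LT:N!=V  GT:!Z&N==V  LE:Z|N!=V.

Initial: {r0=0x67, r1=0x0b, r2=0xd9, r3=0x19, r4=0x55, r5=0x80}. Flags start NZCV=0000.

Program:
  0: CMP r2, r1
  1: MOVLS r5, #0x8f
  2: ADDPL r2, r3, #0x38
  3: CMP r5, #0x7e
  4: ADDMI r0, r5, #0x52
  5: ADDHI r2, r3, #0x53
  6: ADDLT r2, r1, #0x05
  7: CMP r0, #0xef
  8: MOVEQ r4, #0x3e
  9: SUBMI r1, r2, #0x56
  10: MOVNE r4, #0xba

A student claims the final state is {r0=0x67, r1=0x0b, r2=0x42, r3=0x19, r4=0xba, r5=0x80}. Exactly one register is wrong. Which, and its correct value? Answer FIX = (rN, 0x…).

0: ✓ CMP  NZCV=1010
1: · MOVLS
2: · ADDPL
3: ✓ CMP  NZCV=0011
4: · ADDMI
5: ✓ ADDHI  r2←0x6c
6: ✓ ADDLT  r2←0x10
7: ✓ CMP  NZCV=0000
8: · MOVEQ
9: · SUBMI
10: ✓ MOVNE  r4←0xba

FIX = (r2, 0x10)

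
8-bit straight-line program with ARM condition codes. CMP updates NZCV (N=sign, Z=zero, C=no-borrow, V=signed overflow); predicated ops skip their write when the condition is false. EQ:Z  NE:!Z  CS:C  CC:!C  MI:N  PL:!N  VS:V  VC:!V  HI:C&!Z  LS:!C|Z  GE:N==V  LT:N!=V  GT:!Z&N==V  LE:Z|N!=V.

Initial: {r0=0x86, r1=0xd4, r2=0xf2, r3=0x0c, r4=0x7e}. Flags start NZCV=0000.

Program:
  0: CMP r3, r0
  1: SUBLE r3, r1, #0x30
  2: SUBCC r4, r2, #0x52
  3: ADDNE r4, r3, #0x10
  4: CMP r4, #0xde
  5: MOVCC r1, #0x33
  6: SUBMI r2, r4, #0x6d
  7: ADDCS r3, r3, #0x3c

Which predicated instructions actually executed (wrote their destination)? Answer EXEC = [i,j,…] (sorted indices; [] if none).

0: ✓ CMP  NZCV=1001
1: · SUBLE
2: ✓ SUBCC  r4←0xa0
3: ✓ ADDNE  r4←0x1c
4: ✓ CMP  NZCV=0000
5: ✓ MOVCC  r1←0x33
6: · SUBMI
7: · ADDCS

EXEC = [2,3,5]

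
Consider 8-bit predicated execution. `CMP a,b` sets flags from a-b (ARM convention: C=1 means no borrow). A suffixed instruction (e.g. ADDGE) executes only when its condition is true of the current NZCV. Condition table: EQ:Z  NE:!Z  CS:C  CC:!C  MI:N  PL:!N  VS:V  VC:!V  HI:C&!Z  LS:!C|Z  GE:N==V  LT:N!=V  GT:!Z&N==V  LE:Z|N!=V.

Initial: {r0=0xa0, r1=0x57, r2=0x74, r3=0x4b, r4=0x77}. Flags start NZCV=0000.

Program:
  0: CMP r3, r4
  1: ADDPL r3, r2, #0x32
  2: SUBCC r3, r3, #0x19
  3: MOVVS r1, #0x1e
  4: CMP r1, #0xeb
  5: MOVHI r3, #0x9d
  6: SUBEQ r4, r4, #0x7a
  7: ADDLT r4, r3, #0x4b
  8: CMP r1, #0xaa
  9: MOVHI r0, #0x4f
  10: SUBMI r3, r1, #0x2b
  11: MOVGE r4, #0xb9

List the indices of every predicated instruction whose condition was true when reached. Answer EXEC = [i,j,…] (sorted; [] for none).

[0] flags=1000 → (cmp)
[1] flags=1000 PL?F → skip
[2] flags=1000 CC?T → r3=0x32
[3] flags=1000 VS?F → skip
[4] flags=0000 → (cmp)
[5] flags=0000 HI?F → skip
[6] flags=0000 EQ?F → skip
[7] flags=0000 LT?F → skip
[8] flags=1001 → (cmp)
[9] flags=1001 HI?F → skip
[10] flags=1001 MI?T → r3=0x2c
[11] flags=1001 GE?T → r4=0xb9

EXEC = [2,10,11]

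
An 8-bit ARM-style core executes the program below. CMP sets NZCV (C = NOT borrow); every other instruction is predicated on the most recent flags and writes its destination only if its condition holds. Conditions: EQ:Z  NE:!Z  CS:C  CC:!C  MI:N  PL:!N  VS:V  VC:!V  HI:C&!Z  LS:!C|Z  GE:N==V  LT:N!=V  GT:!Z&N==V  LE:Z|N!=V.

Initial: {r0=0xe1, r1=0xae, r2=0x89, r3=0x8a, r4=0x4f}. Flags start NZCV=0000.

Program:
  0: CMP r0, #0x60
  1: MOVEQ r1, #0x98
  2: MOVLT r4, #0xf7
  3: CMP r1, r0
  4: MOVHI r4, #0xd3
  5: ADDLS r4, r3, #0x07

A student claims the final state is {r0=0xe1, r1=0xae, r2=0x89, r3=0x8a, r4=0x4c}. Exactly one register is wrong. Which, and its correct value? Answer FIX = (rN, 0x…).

[0] flags=1010 → (cmp)
[1] flags=1010 EQ?F → skip
[2] flags=1010 LT?T → r4=0xf7
[3] flags=1000 → (cmp)
[4] flags=1000 HI?F → skip
[5] flags=1000 LS?T → r4=0x91

FIX = (r4, 0x91)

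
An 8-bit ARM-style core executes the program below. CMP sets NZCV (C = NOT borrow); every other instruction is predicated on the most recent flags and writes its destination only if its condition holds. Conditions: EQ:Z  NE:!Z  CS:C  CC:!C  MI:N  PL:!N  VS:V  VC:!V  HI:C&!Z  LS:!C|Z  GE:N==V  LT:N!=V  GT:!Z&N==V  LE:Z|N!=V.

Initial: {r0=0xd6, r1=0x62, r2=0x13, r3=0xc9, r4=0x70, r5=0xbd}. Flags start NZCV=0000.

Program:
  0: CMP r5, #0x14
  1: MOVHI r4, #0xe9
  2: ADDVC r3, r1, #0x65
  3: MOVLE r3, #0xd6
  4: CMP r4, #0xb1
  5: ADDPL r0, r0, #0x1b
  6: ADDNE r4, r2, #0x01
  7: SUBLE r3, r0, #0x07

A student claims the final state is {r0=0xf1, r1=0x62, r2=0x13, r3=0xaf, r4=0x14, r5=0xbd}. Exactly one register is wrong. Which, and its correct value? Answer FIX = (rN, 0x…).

0: ✓ CMP  NZCV=1010
1: ✓ MOVHI  r4←0xe9
2: ✓ ADDVC  r3←0xc7
3: ✓ MOVLE  r3←0xd6
4: ✓ CMP  NZCV=0010
5: ✓ ADDPL  r0←0xf1
6: ✓ ADDNE  r4←0x14
7: · SUBLE

FIX = (r3, 0xd6)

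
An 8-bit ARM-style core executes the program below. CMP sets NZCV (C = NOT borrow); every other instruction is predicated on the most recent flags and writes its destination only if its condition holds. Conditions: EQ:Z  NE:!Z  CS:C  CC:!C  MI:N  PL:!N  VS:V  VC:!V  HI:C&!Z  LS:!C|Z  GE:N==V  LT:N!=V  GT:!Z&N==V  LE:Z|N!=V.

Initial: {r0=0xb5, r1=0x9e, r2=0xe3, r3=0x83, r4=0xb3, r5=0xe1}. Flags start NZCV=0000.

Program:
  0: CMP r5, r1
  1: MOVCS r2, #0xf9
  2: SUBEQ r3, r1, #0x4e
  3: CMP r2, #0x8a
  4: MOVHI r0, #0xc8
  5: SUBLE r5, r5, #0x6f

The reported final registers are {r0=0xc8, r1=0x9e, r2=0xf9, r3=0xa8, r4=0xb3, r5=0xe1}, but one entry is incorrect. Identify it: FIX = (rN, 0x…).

[0] flags=0010 → (cmp)
[1] flags=0010 CS?T → r2=0xf9
[2] flags=0010 EQ?F → skip
[3] flags=0010 → (cmp)
[4] flags=0010 HI?T → r0=0xc8
[5] flags=0010 LE?F → skip

FIX = (r3, 0x83)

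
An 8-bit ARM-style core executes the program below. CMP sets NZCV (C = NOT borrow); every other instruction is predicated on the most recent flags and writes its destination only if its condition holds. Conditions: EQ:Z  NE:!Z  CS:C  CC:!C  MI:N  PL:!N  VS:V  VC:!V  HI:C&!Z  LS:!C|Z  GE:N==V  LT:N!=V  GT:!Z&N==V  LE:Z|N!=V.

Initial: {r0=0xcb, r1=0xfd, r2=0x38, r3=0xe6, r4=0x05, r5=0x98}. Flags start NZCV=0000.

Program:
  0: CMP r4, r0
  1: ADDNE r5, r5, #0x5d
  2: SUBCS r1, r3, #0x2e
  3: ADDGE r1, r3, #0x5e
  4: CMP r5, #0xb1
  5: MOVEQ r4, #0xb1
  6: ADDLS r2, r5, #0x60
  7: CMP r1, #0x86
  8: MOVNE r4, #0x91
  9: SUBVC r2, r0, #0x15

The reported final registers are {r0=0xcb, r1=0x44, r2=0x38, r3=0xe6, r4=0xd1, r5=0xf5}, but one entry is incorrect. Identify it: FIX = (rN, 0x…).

FIX = (r4, 0x91)

[0] flags=0000 → (cmp)
[1] flags=0000 NE?T → r5=0xf5
[2] flags=0000 CS?F → skip
[3] flags=0000 GE?T → r1=0x44
[4] flags=0010 → (cmp)
[5] flags=0010 EQ?F → skip
[6] flags=0010 LS?F → skip
[7] flags=1001 → (cmp)
[8] flags=1001 NE?T → r4=0x91
[9] flags=1001 VC?F → skip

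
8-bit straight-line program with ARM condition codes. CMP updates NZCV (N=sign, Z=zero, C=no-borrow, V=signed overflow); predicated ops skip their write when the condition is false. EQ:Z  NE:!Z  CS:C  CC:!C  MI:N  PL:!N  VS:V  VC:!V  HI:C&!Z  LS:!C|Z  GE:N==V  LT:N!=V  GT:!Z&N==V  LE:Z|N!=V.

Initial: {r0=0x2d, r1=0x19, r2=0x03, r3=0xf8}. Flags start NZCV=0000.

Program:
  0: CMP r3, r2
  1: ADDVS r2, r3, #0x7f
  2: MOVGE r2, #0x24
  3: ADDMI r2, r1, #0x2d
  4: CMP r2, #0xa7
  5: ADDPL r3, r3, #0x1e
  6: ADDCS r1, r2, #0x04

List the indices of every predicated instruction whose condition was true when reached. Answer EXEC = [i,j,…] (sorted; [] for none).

[0] flags=1010 → (cmp)
[1] flags=1010 VS?F → skip
[2] flags=1010 GE?F → skip
[3] flags=1010 MI?T → r2=0x46
[4] flags=1001 → (cmp)
[5] flags=1001 PL?F → skip
[6] flags=1001 CS?F → skip

EXEC = [3]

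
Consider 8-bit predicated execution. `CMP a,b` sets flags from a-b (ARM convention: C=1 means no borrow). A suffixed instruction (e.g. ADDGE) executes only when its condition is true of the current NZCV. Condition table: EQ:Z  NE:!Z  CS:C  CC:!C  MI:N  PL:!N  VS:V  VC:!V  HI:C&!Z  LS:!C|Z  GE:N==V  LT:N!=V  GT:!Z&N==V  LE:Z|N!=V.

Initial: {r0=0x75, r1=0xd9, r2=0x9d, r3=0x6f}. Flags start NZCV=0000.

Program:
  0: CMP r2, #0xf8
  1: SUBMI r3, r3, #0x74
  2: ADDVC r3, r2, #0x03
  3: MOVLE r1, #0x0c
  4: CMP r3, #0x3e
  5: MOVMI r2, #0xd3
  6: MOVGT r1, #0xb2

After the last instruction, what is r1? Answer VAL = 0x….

VAL = 0x0c

[0] flags=1000 → (cmp)
[1] flags=1000 MI?T → r3=0xfb
[2] flags=1000 VC?T → r3=0xa0
[3] flags=1000 LE?T → r1=0x0c
[4] flags=0011 → (cmp)
[5] flags=0011 MI?F → skip
[6] flags=0011 GT?F → skip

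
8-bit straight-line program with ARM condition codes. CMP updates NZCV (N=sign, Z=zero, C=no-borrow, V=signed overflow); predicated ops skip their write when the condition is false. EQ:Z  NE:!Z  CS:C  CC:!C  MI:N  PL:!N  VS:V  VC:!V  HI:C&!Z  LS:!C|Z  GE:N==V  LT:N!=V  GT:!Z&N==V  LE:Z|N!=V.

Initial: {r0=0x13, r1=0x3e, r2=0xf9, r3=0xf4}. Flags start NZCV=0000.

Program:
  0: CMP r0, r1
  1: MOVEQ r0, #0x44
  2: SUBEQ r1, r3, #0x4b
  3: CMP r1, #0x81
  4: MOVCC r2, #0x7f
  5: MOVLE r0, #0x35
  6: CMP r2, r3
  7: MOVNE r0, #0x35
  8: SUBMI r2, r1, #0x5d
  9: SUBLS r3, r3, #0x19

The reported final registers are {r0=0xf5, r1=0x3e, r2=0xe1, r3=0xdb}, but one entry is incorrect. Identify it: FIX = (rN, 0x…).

[0] flags=1000 → (cmp)
[1] flags=1000 EQ?F → skip
[2] flags=1000 EQ?F → skip
[3] flags=1001 → (cmp)
[4] flags=1001 CC?T → r2=0x7f
[5] flags=1001 LE?F → skip
[6] flags=1001 → (cmp)
[7] flags=1001 NE?T → r0=0x35
[8] flags=1001 MI?T → r2=0xe1
[9] flags=1001 LS?T → r3=0xdb

FIX = (r0, 0x35)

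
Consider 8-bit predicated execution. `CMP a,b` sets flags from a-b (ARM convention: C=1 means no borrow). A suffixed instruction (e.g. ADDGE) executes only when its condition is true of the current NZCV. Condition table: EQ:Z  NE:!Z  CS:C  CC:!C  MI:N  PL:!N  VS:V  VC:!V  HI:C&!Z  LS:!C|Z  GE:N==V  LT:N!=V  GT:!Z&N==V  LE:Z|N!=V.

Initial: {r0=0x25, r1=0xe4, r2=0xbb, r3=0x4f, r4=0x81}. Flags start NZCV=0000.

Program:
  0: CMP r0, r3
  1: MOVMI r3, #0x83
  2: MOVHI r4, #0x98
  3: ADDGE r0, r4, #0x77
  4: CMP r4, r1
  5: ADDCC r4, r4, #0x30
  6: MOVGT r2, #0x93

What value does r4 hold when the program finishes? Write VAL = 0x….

VAL = 0xb1

0: ✓ CMP  NZCV=1000
1: ✓ MOVMI  r3←0x83
2: · MOVHI
3: · ADDGE
4: ✓ CMP  NZCV=1000
5: ✓ ADDCC  r4←0xb1
6: · MOVGT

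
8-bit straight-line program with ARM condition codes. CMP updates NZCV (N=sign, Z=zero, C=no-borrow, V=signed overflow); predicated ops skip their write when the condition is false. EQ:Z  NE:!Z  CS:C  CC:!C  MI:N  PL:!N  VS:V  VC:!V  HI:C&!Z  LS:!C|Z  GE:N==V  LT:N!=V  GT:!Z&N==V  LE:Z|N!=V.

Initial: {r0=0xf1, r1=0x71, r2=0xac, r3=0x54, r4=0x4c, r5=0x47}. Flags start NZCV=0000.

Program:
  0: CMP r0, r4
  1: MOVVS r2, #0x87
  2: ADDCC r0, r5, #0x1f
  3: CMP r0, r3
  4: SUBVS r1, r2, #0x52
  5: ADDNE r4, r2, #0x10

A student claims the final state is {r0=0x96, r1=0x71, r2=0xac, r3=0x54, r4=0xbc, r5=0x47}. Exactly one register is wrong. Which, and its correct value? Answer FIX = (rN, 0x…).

0: ✓ CMP  NZCV=1010
1: · MOVVS
2: · ADDCC
3: ✓ CMP  NZCV=1010
4: · SUBVS
5: ✓ ADDNE  r4←0xbc

FIX = (r0, 0xf1)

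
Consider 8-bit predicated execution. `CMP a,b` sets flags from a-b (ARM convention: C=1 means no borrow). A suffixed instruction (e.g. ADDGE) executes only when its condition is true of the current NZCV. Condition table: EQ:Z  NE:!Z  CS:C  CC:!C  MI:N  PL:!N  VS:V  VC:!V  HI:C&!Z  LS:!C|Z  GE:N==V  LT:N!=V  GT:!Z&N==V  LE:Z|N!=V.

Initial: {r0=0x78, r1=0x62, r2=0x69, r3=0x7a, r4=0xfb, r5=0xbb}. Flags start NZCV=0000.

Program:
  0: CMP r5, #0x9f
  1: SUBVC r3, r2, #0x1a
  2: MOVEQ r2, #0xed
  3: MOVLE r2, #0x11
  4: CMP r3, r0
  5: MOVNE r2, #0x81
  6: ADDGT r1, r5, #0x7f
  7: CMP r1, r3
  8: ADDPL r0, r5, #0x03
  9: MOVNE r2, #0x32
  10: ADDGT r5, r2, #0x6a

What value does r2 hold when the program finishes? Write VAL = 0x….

VAL = 0x32

0: ✓ CMP  NZCV=0010
1: ✓ SUBVC  r3←0x4f
2: · MOVEQ
3: · MOVLE
4: ✓ CMP  NZCV=1000
5: ✓ MOVNE  r2←0x81
6: · ADDGT
7: ✓ CMP  NZCV=0010
8: ✓ ADDPL  r0←0xbe
9: ✓ MOVNE  r2←0x32
10: ✓ ADDGT  r5←0x9c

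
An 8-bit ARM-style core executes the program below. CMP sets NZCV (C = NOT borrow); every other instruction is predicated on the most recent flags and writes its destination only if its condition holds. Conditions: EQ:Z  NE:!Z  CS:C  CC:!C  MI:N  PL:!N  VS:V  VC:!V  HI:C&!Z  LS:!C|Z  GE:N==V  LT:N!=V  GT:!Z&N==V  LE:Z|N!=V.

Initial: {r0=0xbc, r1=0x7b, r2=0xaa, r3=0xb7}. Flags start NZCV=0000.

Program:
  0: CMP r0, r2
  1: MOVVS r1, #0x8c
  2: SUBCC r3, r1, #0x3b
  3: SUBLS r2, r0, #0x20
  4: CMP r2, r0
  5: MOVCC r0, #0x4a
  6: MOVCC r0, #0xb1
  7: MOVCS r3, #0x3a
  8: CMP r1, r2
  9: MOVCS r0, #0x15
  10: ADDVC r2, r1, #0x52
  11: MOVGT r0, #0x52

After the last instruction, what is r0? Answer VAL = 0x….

VAL = 0x52

[0] flags=0010 → (cmp)
[1] flags=0010 VS?F → skip
[2] flags=0010 CC?F → skip
[3] flags=0010 LS?F → skip
[4] flags=1000 → (cmp)
[5] flags=1000 CC?T → r0=0x4a
[6] flags=1000 CC?T → r0=0xb1
[7] flags=1000 CS?F → skip
[8] flags=1001 → (cmp)
[9] flags=1001 CS?F → skip
[10] flags=1001 VC?F → skip
[11] flags=1001 GT?T → r0=0x52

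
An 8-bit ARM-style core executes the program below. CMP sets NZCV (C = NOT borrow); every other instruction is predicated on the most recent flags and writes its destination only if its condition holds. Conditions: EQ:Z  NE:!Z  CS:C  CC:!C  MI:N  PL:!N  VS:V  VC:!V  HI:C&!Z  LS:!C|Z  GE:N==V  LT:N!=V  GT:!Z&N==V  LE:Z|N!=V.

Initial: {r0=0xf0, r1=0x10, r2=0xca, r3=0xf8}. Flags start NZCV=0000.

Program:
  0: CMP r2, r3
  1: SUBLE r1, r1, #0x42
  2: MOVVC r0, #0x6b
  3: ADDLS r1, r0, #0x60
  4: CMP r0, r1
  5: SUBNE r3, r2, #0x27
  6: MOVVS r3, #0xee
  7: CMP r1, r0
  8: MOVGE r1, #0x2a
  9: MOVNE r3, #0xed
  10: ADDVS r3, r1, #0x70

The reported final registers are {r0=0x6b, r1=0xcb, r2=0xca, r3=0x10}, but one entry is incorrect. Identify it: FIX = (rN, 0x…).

[0] flags=1000 → (cmp)
[1] flags=1000 LE?T → r1=0xce
[2] flags=1000 VC?T → r0=0x6b
[3] flags=1000 LS?T → r1=0xcb
[4] flags=1001 → (cmp)
[5] flags=1001 NE?T → r3=0xa3
[6] flags=1001 VS?T → r3=0xee
[7] flags=0011 → (cmp)
[8] flags=0011 GE?F → skip
[9] flags=0011 NE?T → r3=0xed
[10] flags=0011 VS?T → r3=0x3b

FIX = (r3, 0x3b)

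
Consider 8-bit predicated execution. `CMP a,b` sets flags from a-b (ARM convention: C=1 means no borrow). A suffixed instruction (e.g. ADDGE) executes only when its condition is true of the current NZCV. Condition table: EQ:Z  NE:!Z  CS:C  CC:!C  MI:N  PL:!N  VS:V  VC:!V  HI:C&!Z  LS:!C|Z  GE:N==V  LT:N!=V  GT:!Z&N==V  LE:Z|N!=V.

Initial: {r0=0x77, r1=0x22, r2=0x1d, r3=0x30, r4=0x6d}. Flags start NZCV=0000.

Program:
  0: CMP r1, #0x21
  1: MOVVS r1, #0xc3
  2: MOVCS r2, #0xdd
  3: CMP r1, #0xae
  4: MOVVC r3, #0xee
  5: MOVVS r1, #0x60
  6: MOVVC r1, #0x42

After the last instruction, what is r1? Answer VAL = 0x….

VAL = 0x42

[0] flags=0010 → (cmp)
[1] flags=0010 VS?F → skip
[2] flags=0010 CS?T → r2=0xdd
[3] flags=0000 → (cmp)
[4] flags=0000 VC?T → r3=0xee
[5] flags=0000 VS?F → skip
[6] flags=0000 VC?T → r1=0x42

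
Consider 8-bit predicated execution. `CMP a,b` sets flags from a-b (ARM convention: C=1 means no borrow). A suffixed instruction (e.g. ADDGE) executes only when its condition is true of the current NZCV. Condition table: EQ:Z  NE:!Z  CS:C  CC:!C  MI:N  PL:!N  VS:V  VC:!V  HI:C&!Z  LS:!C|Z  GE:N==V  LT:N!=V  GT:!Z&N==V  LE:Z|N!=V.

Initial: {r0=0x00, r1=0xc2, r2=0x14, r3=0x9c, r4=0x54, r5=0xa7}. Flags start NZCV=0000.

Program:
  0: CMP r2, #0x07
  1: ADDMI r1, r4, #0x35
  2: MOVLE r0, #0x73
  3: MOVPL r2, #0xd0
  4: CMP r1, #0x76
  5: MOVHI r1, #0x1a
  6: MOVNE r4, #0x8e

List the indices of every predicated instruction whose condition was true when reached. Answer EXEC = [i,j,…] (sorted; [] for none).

0: ✓ CMP  NZCV=0010
1: · ADDMI
2: · MOVLE
3: ✓ MOVPL  r2←0xd0
4: ✓ CMP  NZCV=0011
5: ✓ MOVHI  r1←0x1a
6: ✓ MOVNE  r4←0x8e

EXEC = [3,5,6]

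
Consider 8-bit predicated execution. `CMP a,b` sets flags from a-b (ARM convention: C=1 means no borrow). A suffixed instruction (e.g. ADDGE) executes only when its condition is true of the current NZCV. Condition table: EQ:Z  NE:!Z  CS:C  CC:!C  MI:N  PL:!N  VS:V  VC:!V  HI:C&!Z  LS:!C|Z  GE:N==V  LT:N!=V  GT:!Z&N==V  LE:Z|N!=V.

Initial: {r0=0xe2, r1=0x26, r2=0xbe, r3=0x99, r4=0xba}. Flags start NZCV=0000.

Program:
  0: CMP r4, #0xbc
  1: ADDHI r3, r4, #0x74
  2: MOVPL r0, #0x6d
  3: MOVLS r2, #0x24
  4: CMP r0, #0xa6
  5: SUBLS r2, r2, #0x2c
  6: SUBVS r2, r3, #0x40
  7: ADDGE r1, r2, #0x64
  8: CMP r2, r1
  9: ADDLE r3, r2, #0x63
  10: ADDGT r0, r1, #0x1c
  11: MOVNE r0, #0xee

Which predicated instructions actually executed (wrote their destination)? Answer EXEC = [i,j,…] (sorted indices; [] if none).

EXEC = [3,7,10,11]

0: ✓ CMP  NZCV=1000
1: · ADDHI
2: · MOVPL
3: ✓ MOVLS  r2←0x24
4: ✓ CMP  NZCV=0010
5: · SUBLS
6: · SUBVS
7: ✓ ADDGE  r1←0x88
8: ✓ CMP  NZCV=1001
9: · ADDLE
10: ✓ ADDGT  r0←0xa4
11: ✓ MOVNE  r0←0xee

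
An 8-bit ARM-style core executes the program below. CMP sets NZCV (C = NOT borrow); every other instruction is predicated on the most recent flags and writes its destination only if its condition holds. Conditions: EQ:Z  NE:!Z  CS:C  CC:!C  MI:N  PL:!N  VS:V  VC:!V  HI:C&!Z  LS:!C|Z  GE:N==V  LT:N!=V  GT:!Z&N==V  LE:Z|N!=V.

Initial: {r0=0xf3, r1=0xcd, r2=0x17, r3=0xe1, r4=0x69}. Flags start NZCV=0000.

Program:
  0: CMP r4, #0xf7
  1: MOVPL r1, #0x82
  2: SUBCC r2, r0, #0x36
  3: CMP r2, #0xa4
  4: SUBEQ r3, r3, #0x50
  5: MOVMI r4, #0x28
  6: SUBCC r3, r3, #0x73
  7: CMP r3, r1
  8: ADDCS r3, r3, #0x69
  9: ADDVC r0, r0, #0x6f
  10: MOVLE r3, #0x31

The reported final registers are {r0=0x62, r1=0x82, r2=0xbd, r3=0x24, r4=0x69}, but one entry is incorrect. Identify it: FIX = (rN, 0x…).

FIX = (r3, 0x4a)

0: ✓ CMP  NZCV=0000
1: ✓ MOVPL  r1←0x82
2: ✓ SUBCC  r2←0xbd
3: ✓ CMP  NZCV=0010
4: · SUBEQ
5: · MOVMI
6: · SUBCC
7: ✓ CMP  NZCV=0010
8: ✓ ADDCS  r3←0x4a
9: ✓ ADDVC  r0←0x62
10: · MOVLE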